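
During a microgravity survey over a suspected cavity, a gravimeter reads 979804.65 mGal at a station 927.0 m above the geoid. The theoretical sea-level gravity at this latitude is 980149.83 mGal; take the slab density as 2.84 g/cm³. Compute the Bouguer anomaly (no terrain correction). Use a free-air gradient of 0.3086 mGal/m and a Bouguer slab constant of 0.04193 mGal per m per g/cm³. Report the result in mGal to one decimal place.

Free-air correction = 0.3086 × 927.0 = 286.07 mGal
Free-air anomaly = 979804.65 − 980149.83 + (286.07) = -59.11 mGal
Bouguer slab correction = 0.04193 × 2.84 × 927.0 = 110.39 mGal
Simple Bouguer anomaly = -59.11 − (110.39) = -169.50 mGal

-169.5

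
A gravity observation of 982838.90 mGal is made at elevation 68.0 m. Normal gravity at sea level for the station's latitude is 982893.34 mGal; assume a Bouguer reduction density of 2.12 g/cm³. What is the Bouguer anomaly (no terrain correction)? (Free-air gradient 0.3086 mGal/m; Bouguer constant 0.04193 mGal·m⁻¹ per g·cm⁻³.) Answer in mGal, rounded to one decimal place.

-39.5

Free-air correction = 0.3086 × 68.0 = 20.98 mGal
Free-air anomaly = 982838.90 − 982893.34 + (20.98) = -33.46 mGal
Bouguer slab correction = 0.04193 × 2.12 × 68.0 = 6.04 mGal
Simple Bouguer anomaly = -33.46 − (6.04) = -39.50 mGal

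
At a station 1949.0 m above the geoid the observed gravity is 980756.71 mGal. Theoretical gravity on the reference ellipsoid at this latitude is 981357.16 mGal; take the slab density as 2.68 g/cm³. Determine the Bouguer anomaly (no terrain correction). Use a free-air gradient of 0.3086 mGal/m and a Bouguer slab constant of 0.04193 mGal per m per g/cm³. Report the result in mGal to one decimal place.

Free-air correction = 0.3086 × 1949.0 = 601.46 mGal
Free-air anomaly = 980756.71 − 981357.16 + (601.46) = 1.01 mGal
Bouguer slab correction = 0.04193 × 2.68 × 1949.0 = 219.01 mGal
Simple Bouguer anomaly = 1.01 − (219.01) = -218.00 mGal

-218.0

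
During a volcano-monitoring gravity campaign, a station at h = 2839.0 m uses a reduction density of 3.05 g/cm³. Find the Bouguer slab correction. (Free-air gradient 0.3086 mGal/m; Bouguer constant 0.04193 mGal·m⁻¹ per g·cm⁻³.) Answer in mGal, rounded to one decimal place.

363.1

Bouguer slab correction = 0.04193 × 3.05 × 2839.0 = 363.1 mGal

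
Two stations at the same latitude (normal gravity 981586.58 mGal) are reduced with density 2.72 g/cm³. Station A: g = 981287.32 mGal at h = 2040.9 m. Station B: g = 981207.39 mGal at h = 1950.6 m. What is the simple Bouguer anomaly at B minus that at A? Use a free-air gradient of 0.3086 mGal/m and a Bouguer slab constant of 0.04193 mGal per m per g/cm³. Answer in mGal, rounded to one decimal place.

-97.5

Δg_SB(A) = 981287.32 − 981586.58 + 0.3086×2040.9 − 0.04193×2.72×2040.9 = 97.80 mGal
Δg_SB(B) = 981207.39 − 981586.58 + 0.3086×1950.6 − 0.04193×2.72×1950.6 = 0.30 mGal
Difference = 0.30 − (97.80) = -97.50 mGal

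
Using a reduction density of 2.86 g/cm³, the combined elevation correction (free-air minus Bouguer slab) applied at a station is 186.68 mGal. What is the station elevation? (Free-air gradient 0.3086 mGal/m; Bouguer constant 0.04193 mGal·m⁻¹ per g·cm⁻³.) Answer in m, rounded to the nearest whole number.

989

Combined gradient = 0.3086 − 0.04193 × 2.86 = 0.1886802 mGal/m
h = 186.68 / 0.1886802 = 989.40 m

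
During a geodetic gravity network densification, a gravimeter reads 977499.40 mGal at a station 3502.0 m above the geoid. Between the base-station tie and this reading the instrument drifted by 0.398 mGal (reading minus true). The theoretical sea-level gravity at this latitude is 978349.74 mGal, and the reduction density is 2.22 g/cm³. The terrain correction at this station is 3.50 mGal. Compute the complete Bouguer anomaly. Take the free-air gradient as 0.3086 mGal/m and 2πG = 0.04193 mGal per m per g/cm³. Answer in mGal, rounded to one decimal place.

-92.5

Drift-corrected reading = 977499.40 − (0.398) = 977499.002 mGal
Free-air correction = 0.3086 × 3502.0 = 1080.72 mGal
Free-air anomaly = 977499.002 − 978349.74 + (1080.72) = 229.982 mGal
Bouguer slab correction = 0.04193 × 2.22 × 3502.0 = 325.98 mGal
Simple Bouguer anomaly = 229.982 − (325.98) = -95.998 mGal
Complete Bouguer anomaly = -95.998 + 3.50 = -92.498 mGal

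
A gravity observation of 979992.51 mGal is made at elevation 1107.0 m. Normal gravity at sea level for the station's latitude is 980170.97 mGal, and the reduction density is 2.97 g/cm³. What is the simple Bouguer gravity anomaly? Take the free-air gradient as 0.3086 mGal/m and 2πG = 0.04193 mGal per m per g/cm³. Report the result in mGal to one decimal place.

Free-air correction = 0.3086 × 1107.0 = 341.62 mGal
Free-air anomaly = 979992.51 − 980170.97 + (341.62) = 163.16 mGal
Bouguer slab correction = 0.04193 × 2.97 × 1107.0 = 137.86 mGal
Simple Bouguer anomaly = 163.16 − (137.86) = 25.30 mGal

25.3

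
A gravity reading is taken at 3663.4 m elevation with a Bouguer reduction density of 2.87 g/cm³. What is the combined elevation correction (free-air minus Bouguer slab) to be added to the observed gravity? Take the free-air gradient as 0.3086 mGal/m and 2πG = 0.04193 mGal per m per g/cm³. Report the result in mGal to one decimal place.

689.7

Combined gradient = 0.3086 − 0.04193 × 2.87 = 0.1882609 mGal/m
Combined elevation correction = 0.1882609 × 3663.4 = 689.7 mGal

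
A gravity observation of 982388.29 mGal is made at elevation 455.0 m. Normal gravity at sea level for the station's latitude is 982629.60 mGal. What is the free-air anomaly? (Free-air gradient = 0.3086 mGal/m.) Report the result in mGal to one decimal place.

Free-air correction = 0.3086 × 455.0 = 140.41 mGal
Free-air anomaly = 982388.29 − 982629.60 + (140.41) = -100.90 mGal

-100.9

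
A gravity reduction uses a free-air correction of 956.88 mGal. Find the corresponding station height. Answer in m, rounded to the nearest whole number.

3101

h = 956.88 / 0.3086 = 3100.71 m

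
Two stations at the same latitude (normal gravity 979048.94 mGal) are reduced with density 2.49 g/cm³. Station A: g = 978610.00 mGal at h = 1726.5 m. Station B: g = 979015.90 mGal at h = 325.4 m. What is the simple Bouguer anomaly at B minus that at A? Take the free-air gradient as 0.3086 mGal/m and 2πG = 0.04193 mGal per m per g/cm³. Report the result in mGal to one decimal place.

119.8

Δg_SB(A) = 978610.00 − 979048.94 + 0.3086×1726.5 − 0.04193×2.49×1726.5 = -86.40 mGal
Δg_SB(B) = 979015.90 − 979048.94 + 0.3086×325.4 − 0.04193×2.49×325.4 = 33.40 mGal
Difference = 33.40 − (-86.40) = 119.80 mGal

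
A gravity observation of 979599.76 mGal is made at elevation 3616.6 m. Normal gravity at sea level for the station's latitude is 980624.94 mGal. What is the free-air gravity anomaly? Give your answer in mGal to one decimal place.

90.9

Free-air correction = 0.3086 × 3616.6 = 1116.08 mGal
Free-air anomaly = 979599.76 − 980624.94 + (1116.08) = 90.90 mGal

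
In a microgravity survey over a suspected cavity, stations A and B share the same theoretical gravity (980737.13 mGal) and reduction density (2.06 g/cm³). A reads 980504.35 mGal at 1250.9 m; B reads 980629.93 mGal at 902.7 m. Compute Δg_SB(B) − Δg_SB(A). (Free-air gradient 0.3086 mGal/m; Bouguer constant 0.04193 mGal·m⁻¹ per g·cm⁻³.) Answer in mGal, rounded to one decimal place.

Δg_SB(A) = 980504.35 − 980737.13 + 0.3086×1250.9 − 0.04193×2.06×1250.9 = 45.20 mGal
Δg_SB(B) = 980629.93 − 980737.13 + 0.3086×902.7 − 0.04193×2.06×902.7 = 93.40 mGal
Difference = 93.40 − (45.20) = 48.20 mGal

48.2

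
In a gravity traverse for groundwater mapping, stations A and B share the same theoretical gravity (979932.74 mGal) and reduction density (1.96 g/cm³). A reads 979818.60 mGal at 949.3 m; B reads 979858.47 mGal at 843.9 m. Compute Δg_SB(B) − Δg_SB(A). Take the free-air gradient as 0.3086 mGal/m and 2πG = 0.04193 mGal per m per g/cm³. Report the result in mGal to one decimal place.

Δg_SB(A) = 979818.60 − 979932.74 + 0.3086×949.3 − 0.04193×1.96×949.3 = 100.80 mGal
Δg_SB(B) = 979858.47 − 979932.74 + 0.3086×843.9 − 0.04193×1.96×843.9 = 116.80 mGal
Difference = 116.80 − (100.80) = 16.00 mGal

16.0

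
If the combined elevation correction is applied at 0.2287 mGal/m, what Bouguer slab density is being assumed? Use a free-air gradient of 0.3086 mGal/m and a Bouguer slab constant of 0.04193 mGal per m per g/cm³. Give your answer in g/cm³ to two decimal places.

1.91

0.2287 = 0.3086 − 0.04193 × ρ
ρ = (0.3086 − 0.2287) / 0.04193 = 1.91 g/cm³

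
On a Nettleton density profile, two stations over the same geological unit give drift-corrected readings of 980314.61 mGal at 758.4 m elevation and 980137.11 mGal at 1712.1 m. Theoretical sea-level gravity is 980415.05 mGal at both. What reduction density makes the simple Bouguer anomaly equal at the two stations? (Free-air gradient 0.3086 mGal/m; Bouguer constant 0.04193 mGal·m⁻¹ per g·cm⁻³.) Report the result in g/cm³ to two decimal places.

Δg_obs = 980137.11 − 980314.61 = -177.50 mGal over Δh = 1712.1 − 758.4 = 953.7 m
Equal Bouguer anomalies ⇒ Δg_obs + (0.3086 − 0.04193ρ)·Δh = 0
0.3086 − 0.04193ρ = −Δg_obs/Δh = 0.18612
ρ = (0.3086 − 0.18612) / 0.04193 = 2.92 g/cm³

2.92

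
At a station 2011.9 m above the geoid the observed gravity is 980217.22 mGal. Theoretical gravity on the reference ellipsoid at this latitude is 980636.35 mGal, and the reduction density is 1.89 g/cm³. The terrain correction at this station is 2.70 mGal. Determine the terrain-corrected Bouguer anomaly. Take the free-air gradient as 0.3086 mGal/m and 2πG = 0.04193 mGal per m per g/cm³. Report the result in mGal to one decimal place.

Free-air correction = 0.3086 × 2011.9 = 620.87 mGal
Free-air anomaly = 980217.22 − 980636.35 + (620.87) = 201.74 mGal
Bouguer slab correction = 0.04193 × 1.89 × 2011.9 = 159.44 mGal
Simple Bouguer anomaly = 201.74 − (159.44) = 42.30 mGal
Complete Bouguer anomaly = 42.30 + 2.70 = 45.00 mGal

45.0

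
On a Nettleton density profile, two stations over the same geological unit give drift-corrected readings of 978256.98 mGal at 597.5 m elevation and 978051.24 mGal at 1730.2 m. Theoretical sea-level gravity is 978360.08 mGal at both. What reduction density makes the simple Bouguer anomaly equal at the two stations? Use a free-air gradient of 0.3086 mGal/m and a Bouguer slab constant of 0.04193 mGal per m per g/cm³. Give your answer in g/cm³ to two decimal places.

Δg_obs = 978051.24 − 978256.98 = -205.74 mGal over Δh = 1730.2 − 597.5 = 1132.7 m
Equal Bouguer anomalies ⇒ Δg_obs + (0.3086 − 0.04193ρ)·Δh = 0
0.3086 − 0.04193ρ = −Δg_obs/Δh = 0.18164
ρ = (0.3086 − 0.18164) / 0.04193 = 3.03 g/cm³

3.03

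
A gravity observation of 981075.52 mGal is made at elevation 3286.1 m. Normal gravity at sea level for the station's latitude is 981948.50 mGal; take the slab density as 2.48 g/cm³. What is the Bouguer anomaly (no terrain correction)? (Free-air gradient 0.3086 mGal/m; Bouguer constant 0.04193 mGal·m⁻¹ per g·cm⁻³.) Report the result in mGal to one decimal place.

-200.6

Free-air correction = 0.3086 × 3286.1 = 1014.09 mGal
Free-air anomaly = 981075.52 − 981948.50 + (1014.09) = 141.11 mGal
Bouguer slab correction = 0.04193 × 2.48 × 3286.1 = 341.71 mGal
Simple Bouguer anomaly = 141.11 − (341.71) = -200.60 mGal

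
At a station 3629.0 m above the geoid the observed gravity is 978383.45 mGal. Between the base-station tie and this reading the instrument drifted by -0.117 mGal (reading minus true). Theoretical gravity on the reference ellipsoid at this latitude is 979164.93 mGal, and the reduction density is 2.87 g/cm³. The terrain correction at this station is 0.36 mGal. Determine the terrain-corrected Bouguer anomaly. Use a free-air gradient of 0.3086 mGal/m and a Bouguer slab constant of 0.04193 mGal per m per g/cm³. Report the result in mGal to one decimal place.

-97.8

Drift-corrected reading = 978383.45 − (-0.117) = 978383.567 mGal
Free-air correction = 0.3086 × 3629.0 = 1119.91 mGal
Free-air anomaly = 978383.567 − 979164.93 + (1119.91) = 338.547 mGal
Bouguer slab correction = 0.04193 × 2.87 × 3629.0 = 436.71 mGal
Simple Bouguer anomaly = 338.547 − (436.71) = -98.163 mGal
Complete Bouguer anomaly = -98.163 + 0.36 = -97.803 mGal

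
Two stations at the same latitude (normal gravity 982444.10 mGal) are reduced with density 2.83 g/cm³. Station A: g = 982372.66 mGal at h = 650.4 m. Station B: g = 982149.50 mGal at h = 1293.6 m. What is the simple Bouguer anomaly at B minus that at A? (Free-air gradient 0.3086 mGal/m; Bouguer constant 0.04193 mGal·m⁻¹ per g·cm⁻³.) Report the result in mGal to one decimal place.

-101.0

Δg_SB(A) = 982372.66 − 982444.10 + 0.3086×650.4 − 0.04193×2.83×650.4 = 52.10 mGal
Δg_SB(B) = 982149.50 − 982444.10 + 0.3086×1293.6 − 0.04193×2.83×1293.6 = -48.90 mGal
Difference = -48.90 − (52.10) = -101.00 mGal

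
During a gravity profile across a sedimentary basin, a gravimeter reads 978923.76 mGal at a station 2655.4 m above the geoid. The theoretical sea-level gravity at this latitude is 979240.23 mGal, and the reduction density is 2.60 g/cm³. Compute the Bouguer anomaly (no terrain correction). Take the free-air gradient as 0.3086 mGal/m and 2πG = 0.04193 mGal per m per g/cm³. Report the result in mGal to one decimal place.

Free-air correction = 0.3086 × 2655.4 = 819.46 mGal
Free-air anomaly = 978923.76 − 979240.23 + (819.46) = 502.99 mGal
Bouguer slab correction = 0.04193 × 2.60 × 2655.4 = 289.49 mGal
Simple Bouguer anomaly = 502.99 − (289.49) = 213.50 mGal

213.5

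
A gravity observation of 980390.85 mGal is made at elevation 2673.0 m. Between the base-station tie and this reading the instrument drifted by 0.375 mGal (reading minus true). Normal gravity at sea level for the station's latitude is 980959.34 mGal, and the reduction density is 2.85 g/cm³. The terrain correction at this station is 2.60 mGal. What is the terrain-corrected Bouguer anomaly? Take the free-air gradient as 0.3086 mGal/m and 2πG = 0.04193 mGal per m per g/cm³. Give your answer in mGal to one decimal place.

Drift-corrected reading = 980390.85 − (0.375) = 980390.475 mGal
Free-air correction = 0.3086 × 2673.0 = 824.89 mGal
Free-air anomaly = 980390.475 − 980959.34 + (824.89) = 256.025 mGal
Bouguer slab correction = 0.04193 × 2.85 × 2673.0 = 319.42 mGal
Simple Bouguer anomaly = 256.025 − (319.42) = -63.395 mGal
Complete Bouguer anomaly = -63.395 + 2.60 = -60.795 mGal

-60.8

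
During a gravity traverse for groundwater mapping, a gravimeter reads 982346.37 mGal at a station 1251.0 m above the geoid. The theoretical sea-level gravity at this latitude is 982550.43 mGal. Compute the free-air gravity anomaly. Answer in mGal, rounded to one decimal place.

Free-air correction = 0.3086 × 1251.0 = 386.06 mGal
Free-air anomaly = 982346.37 − 982550.43 + (386.06) = 182.00 mGal

182.0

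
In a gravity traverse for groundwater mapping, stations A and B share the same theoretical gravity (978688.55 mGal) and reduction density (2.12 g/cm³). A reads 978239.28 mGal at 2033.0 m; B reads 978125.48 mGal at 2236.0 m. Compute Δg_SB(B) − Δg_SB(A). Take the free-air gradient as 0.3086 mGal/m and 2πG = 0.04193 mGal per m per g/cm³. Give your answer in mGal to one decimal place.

Δg_SB(A) = 978239.28 − 978688.55 + 0.3086×2033.0 − 0.04193×2.12×2033.0 = -2.60 mGal
Δg_SB(B) = 978125.48 − 978688.55 + 0.3086×2236.0 − 0.04193×2.12×2236.0 = -71.80 mGal
Difference = -71.80 − (-2.60) = -69.20 mGal

-69.2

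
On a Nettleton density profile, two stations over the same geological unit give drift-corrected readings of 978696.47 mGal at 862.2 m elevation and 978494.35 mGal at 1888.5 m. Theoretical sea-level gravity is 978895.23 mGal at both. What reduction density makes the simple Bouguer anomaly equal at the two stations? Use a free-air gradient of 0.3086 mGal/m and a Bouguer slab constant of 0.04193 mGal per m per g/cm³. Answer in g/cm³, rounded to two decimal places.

Δg_obs = 978494.35 − 978696.47 = -202.12 mGal over Δh = 1888.5 − 862.2 = 1026.3 m
Equal Bouguer anomalies ⇒ Δg_obs + (0.3086 − 0.04193ρ)·Δh = 0
0.3086 − 0.04193ρ = −Δg_obs/Δh = 0.19694
ρ = (0.3086 − 0.19694) / 0.04193 = 2.66 g/cm³

2.66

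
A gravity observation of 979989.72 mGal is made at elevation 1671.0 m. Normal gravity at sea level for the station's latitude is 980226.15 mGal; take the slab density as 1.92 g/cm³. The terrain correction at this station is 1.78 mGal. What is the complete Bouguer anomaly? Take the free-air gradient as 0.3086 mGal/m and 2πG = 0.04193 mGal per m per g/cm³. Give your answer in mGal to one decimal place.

Free-air correction = 0.3086 × 1671.0 = 515.67 mGal
Free-air anomaly = 979989.72 − 980226.15 + (515.67) = 279.24 mGal
Bouguer slab correction = 0.04193 × 1.92 × 1671.0 = 134.52 mGal
Simple Bouguer anomaly = 279.24 − (134.52) = 144.72 mGal
Complete Bouguer anomaly = 144.72 + 1.78 = 146.50 mGal

146.5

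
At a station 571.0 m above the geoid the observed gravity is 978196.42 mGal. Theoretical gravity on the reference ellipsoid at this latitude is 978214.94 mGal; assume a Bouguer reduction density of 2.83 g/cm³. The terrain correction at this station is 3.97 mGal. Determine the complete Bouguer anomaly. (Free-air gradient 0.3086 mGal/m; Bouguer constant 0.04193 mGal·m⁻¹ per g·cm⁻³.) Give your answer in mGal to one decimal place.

93.9

Free-air correction = 0.3086 × 571.0 = 176.21 mGal
Free-air anomaly = 978196.42 − 978214.94 + (176.21) = 157.69 mGal
Bouguer slab correction = 0.04193 × 2.83 × 571.0 = 67.76 mGal
Simple Bouguer anomaly = 157.69 − (67.76) = 89.93 mGal
Complete Bouguer anomaly = 89.93 + 3.97 = 93.90 mGal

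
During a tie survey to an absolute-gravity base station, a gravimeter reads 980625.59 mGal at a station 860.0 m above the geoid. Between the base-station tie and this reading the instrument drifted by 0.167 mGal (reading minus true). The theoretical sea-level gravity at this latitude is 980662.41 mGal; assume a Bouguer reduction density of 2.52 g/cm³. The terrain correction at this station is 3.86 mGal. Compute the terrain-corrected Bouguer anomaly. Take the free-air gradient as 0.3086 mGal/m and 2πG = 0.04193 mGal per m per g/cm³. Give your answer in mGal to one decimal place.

Drift-corrected reading = 980625.59 − (0.167) = 980625.423 mGal
Free-air correction = 0.3086 × 860.0 = 265.40 mGal
Free-air anomaly = 980625.423 − 980662.41 + (265.40) = 228.413 mGal
Bouguer slab correction = 0.04193 × 2.52 × 860.0 = 90.87 mGal
Simple Bouguer anomaly = 228.413 − (90.87) = 137.543 mGal
Complete Bouguer anomaly = 137.543 + 3.86 = 141.403 mGal

141.4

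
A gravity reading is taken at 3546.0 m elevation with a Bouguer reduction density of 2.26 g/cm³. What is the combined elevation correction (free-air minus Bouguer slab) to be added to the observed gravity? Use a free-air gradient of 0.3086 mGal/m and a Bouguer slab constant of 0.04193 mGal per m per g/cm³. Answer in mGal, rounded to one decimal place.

Combined gradient = 0.3086 − 0.04193 × 2.26 = 0.2138382 mGal/m
Combined elevation correction = 0.2138382 × 3546.0 = 758.3 mGal

758.3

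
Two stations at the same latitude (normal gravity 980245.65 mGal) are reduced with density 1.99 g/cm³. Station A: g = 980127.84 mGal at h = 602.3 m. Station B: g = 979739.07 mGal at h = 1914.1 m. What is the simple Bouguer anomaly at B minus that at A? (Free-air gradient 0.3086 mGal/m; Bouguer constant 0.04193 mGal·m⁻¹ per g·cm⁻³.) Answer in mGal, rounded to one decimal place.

-93.4

Δg_SB(A) = 980127.84 − 980245.65 + 0.3086×602.3 − 0.04193×1.99×602.3 = 17.80 mGal
Δg_SB(B) = 979739.07 − 980245.65 + 0.3086×1914.1 − 0.04193×1.99×1914.1 = -75.60 mGal
Difference = -75.60 − (17.80) = -93.40 mGal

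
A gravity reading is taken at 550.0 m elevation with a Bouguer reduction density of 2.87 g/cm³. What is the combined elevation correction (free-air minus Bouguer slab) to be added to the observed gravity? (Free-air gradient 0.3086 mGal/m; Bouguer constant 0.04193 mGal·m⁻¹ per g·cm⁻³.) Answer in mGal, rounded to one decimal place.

Combined gradient = 0.3086 − 0.04193 × 2.87 = 0.1882609 mGal/m
Combined elevation correction = 0.1882609 × 550.0 = 103.5 mGal

103.5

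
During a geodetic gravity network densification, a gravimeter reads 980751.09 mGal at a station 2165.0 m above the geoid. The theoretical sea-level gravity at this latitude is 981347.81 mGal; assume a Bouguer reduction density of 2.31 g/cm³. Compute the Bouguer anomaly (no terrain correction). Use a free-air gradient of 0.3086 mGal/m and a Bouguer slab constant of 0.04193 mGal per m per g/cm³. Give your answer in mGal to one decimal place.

Free-air correction = 0.3086 × 2165.0 = 668.12 mGal
Free-air anomaly = 980751.09 − 981347.81 + (668.12) = 71.40 mGal
Bouguer slab correction = 0.04193 × 2.31 × 2165.0 = 209.70 mGal
Simple Bouguer anomaly = 71.40 − (209.70) = -138.30 mGal

-138.3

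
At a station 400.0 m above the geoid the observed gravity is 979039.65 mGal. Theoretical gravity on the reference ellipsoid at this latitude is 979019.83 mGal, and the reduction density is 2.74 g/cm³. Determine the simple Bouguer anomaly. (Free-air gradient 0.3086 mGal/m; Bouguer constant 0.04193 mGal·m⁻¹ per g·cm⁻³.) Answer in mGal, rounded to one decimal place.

97.3

Free-air correction = 0.3086 × 400.0 = 123.44 mGal
Free-air anomaly = 979039.65 − 979019.83 + (123.44) = 143.26 mGal
Bouguer slab correction = 0.04193 × 2.74 × 400.0 = 45.96 mGal
Simple Bouguer anomaly = 143.26 − (45.96) = 97.30 mGal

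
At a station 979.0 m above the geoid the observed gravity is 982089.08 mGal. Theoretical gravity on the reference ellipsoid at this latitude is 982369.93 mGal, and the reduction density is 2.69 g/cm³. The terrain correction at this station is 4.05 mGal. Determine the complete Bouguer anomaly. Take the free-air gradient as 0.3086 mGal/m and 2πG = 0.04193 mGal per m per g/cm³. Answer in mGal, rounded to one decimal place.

-85.1

Free-air correction = 0.3086 × 979.0 = 302.12 mGal
Free-air anomaly = 982089.08 − 982369.93 + (302.12) = 21.27 mGal
Bouguer slab correction = 0.04193 × 2.69 × 979.0 = 110.42 mGal
Simple Bouguer anomaly = 21.27 − (110.42) = -89.15 mGal
Complete Bouguer anomaly = -89.15 + 4.05 = -85.10 mGal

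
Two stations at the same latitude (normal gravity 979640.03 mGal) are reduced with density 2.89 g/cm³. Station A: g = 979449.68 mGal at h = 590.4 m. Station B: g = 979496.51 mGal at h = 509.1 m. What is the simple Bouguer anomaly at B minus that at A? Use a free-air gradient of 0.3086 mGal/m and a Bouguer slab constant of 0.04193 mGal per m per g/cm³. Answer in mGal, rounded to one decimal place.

31.6

Δg_SB(A) = 979449.68 − 979640.03 + 0.3086×590.4 − 0.04193×2.89×590.4 = -79.70 mGal
Δg_SB(B) = 979496.51 − 979640.03 + 0.3086×509.1 − 0.04193×2.89×509.1 = -48.10 mGal
Difference = -48.10 − (-79.70) = 31.60 mGal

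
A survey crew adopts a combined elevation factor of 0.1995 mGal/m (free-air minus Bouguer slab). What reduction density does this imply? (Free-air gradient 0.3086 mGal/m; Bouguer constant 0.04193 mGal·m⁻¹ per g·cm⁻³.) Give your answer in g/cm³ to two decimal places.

2.60

0.1995 = 0.3086 − 0.04193 × ρ
ρ = (0.3086 − 0.1995) / 0.04193 = 2.60 g/cm³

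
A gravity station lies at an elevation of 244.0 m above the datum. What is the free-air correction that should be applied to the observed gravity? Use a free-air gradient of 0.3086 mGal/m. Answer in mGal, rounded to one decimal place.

Free-air correction = 0.3086 × 244.0 = 75.3 mGal

75.3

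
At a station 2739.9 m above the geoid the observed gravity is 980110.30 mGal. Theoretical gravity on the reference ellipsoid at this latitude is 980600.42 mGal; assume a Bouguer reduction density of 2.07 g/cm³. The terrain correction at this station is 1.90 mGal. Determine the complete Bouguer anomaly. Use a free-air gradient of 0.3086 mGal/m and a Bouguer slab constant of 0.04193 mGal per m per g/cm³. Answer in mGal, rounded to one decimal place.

Free-air correction = 0.3086 × 2739.9 = 845.53 mGal
Free-air anomaly = 980110.30 − 980600.42 + (845.53) = 355.41 mGal
Bouguer slab correction = 0.04193 × 2.07 × 2739.9 = 237.81 mGal
Simple Bouguer anomaly = 355.41 − (237.81) = 117.60 mGal
Complete Bouguer anomaly = 117.60 + 1.90 = 119.50 mGal

119.5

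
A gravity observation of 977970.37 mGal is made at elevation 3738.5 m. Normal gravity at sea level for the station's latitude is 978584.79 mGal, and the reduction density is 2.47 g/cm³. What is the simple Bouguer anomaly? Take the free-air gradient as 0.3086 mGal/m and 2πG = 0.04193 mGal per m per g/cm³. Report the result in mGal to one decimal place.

Free-air correction = 0.3086 × 3738.5 = 1153.70 mGal
Free-air anomaly = 977970.37 − 978584.79 + (1153.70) = 539.28 mGal
Bouguer slab correction = 0.04193 × 2.47 × 3738.5 = 387.19 mGal
Simple Bouguer anomaly = 539.28 − (387.19) = 152.09 mGal

152.1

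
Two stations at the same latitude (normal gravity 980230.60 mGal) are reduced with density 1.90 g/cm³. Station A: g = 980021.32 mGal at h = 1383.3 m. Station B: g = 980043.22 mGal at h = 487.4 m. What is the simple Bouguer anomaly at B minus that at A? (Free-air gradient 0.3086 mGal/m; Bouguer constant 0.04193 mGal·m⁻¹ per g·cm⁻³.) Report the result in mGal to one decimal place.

-183.2

Δg_SB(A) = 980021.32 − 980230.60 + 0.3086×1383.3 − 0.04193×1.90×1383.3 = 107.40 mGal
Δg_SB(B) = 980043.22 − 980230.60 + 0.3086×487.4 − 0.04193×1.90×487.4 = -75.80 mGal
Difference = -75.80 − (107.40) = -183.20 mGal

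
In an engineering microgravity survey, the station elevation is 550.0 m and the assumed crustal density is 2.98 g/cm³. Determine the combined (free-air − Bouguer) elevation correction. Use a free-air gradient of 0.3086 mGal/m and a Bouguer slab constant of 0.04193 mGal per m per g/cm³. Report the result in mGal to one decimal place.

101.0

Combined gradient = 0.3086 − 0.04193 × 2.98 = 0.1836486 mGal/m
Combined elevation correction = 0.1836486 × 550.0 = 101.0 mGal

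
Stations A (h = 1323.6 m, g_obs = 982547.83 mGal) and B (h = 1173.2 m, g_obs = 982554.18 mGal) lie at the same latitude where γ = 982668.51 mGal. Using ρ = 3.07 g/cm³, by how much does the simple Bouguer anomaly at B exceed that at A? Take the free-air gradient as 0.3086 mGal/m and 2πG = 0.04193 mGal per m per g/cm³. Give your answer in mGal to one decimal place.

Δg_SB(A) = 982547.83 − 982668.51 + 0.3086×1323.6 − 0.04193×3.07×1323.6 = 117.40 mGal
Δg_SB(B) = 982554.18 − 982668.51 + 0.3086×1173.2 − 0.04193×3.07×1173.2 = 96.70 mGal
Difference = 96.70 − (117.40) = -20.70 mGal

-20.7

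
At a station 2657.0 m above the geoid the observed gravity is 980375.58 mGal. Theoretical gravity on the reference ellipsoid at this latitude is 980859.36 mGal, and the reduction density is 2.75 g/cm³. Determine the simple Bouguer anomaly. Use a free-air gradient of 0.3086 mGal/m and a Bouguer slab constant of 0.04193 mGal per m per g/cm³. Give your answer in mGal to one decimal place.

29.8

Free-air correction = 0.3086 × 2657.0 = 819.95 mGal
Free-air anomaly = 980375.58 − 980859.36 + (819.95) = 336.17 mGal
Bouguer slab correction = 0.04193 × 2.75 × 2657.0 = 306.37 mGal
Simple Bouguer anomaly = 336.17 − (306.37) = 29.80 mGal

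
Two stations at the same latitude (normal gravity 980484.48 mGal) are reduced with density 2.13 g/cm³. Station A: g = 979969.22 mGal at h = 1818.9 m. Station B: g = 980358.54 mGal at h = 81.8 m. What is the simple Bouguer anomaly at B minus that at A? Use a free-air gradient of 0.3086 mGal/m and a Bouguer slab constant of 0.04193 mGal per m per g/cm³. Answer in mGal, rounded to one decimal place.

Δg_SB(A) = 979969.22 − 980484.48 + 0.3086×1818.9 − 0.04193×2.13×1818.9 = -116.40 mGal
Δg_SB(B) = 980358.54 − 980484.48 + 0.3086×81.8 − 0.04193×2.13×81.8 = -108.00 mGal
Difference = -108.00 − (-116.40) = 8.40 mGal

8.4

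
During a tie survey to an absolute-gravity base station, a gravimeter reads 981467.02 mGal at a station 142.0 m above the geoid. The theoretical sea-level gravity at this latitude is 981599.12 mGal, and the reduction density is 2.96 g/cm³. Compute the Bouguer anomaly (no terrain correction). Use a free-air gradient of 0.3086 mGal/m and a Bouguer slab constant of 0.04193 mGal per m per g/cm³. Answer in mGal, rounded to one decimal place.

-105.9

Free-air correction = 0.3086 × 142.0 = 43.82 mGal
Free-air anomaly = 981467.02 − 981599.12 + (43.82) = -88.28 mGal
Bouguer slab correction = 0.04193 × 2.96 × 142.0 = 17.62 mGal
Simple Bouguer anomaly = -88.28 − (17.62) = -105.90 mGal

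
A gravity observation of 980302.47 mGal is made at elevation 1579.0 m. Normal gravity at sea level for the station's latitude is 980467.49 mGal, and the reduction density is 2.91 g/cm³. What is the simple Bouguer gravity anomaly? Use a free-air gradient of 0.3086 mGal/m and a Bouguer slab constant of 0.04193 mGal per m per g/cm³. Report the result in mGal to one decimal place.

Free-air correction = 0.3086 × 1579.0 = 487.28 mGal
Free-air anomaly = 980302.47 − 980467.49 + (487.28) = 322.26 mGal
Bouguer slab correction = 0.04193 × 2.91 × 1579.0 = 192.66 mGal
Simple Bouguer anomaly = 322.26 − (192.66) = 129.60 mGal

129.6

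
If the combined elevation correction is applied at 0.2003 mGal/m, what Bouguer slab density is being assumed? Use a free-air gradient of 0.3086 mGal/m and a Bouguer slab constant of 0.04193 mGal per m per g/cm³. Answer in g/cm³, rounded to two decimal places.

2.58

0.2003 = 0.3086 − 0.04193 × ρ
ρ = (0.3086 − 0.2003) / 0.04193 = 2.58 g/cm³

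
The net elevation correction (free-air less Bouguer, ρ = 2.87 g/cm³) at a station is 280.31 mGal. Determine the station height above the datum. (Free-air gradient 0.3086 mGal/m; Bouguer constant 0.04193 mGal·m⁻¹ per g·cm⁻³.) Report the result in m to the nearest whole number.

1489

Combined gradient = 0.3086 − 0.04193 × 2.87 = 0.1882609 mGal/m
h = 280.31 / 0.1882609 = 1488.94 m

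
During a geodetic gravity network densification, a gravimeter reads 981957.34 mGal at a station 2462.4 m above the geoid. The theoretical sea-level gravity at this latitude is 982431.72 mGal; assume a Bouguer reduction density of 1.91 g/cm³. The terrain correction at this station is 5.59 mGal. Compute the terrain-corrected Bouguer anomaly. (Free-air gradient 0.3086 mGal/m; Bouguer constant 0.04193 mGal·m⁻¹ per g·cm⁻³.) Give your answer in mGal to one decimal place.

93.9

Free-air correction = 0.3086 × 2462.4 = 759.90 mGal
Free-air anomaly = 981957.34 − 982431.72 + (759.90) = 285.52 mGal
Bouguer slab correction = 0.04193 × 1.91 × 2462.4 = 197.20 mGal
Simple Bouguer anomaly = 285.52 − (197.20) = 88.32 mGal
Complete Bouguer anomaly = 88.32 + 5.59 = 93.91 mGal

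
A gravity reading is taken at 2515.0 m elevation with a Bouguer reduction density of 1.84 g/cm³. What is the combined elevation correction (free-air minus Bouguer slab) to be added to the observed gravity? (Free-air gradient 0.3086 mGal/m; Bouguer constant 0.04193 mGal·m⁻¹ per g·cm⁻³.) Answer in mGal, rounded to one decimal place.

Combined gradient = 0.3086 − 0.04193 × 1.84 = 0.2314488 mGal/m
Combined elevation correction = 0.2314488 × 2515.0 = 582.1 mGal

582.1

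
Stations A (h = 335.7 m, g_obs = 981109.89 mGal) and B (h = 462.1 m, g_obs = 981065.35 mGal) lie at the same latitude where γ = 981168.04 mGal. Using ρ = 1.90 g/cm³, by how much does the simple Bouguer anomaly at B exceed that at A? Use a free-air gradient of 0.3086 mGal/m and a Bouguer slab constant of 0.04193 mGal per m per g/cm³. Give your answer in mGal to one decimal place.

-15.6

Δg_SB(A) = 981109.89 − 981168.04 + 0.3086×335.7 − 0.04193×1.90×335.7 = 18.70 mGal
Δg_SB(B) = 981065.35 − 981168.04 + 0.3086×462.1 − 0.04193×1.90×462.1 = 3.10 mGal
Difference = 3.10 − (18.70) = -15.60 mGal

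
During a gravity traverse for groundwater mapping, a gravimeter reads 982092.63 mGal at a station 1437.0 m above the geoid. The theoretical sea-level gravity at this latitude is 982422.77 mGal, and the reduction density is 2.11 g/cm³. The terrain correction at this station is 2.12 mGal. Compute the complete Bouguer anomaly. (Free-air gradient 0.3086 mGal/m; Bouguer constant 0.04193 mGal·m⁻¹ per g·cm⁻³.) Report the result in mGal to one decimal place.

-11.7

Free-air correction = 0.3086 × 1437.0 = 443.46 mGal
Free-air anomaly = 982092.63 − 982422.77 + (443.46) = 113.32 mGal
Bouguer slab correction = 0.04193 × 2.11 × 1437.0 = 127.13 mGal
Simple Bouguer anomaly = 113.32 − (127.13) = -13.81 mGal
Complete Bouguer anomaly = -13.81 + 2.12 = -11.69 mGal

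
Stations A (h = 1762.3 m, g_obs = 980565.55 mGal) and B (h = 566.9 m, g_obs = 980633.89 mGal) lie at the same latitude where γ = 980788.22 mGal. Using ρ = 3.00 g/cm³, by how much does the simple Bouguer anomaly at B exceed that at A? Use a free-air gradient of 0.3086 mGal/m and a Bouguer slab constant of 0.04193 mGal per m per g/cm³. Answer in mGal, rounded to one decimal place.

-150.2

Δg_SB(A) = 980565.55 − 980788.22 + 0.3086×1762.3 − 0.04193×3.00×1762.3 = 99.50 mGal
Δg_SB(B) = 980633.89 − 980788.22 + 0.3086×566.9 − 0.04193×3.00×566.9 = -50.70 mGal
Difference = -50.70 − (99.50) = -150.20 mGal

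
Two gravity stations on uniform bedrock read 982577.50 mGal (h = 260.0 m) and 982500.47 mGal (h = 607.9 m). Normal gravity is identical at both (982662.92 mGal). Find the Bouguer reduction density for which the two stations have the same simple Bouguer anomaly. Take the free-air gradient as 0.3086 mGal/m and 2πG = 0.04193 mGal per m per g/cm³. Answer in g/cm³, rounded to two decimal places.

2.08

Δg_obs = 982500.47 − 982577.50 = -77.03 mGal over Δh = 607.9 − 260.0 = 347.9 m
Equal Bouguer anomalies ⇒ Δg_obs + (0.3086 − 0.04193ρ)·Δh = 0
0.3086 − 0.04193ρ = −Δg_obs/Δh = 0.22141
ρ = (0.3086 − 0.22141) / 0.04193 = 2.08 g/cm³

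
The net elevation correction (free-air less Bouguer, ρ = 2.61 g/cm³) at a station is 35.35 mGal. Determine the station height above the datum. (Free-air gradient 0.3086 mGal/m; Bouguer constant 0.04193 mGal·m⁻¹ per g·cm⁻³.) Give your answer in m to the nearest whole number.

177

Combined gradient = 0.3086 − 0.04193 × 2.61 = 0.1991627 mGal/m
h = 35.35 / 0.1991627 = 177.49 m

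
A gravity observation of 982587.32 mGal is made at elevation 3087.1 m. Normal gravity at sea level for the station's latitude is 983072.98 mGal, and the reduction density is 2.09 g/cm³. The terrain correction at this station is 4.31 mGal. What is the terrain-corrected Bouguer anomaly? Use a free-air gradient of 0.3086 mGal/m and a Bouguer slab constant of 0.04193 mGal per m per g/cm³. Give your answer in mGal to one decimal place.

Free-air correction = 0.3086 × 3087.1 = 952.68 mGal
Free-air anomaly = 982587.32 − 983072.98 + (952.68) = 467.02 mGal
Bouguer slab correction = 0.04193 × 2.09 × 3087.1 = 270.53 mGal
Simple Bouguer anomaly = 467.02 − (270.53) = 196.49 mGal
Complete Bouguer anomaly = 196.49 + 4.31 = 200.80 mGal

200.8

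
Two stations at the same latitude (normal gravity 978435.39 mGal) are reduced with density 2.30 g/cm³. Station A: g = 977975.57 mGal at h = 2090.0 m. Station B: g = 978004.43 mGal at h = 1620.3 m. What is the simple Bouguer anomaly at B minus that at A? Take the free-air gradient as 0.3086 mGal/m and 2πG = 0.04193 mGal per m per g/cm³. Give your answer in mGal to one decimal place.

-70.8

Δg_SB(A) = 977975.57 − 978435.39 + 0.3086×2090.0 − 0.04193×2.30×2090.0 = -16.40 mGal
Δg_SB(B) = 978004.43 − 978435.39 + 0.3086×1620.3 − 0.04193×2.30×1620.3 = -87.20 mGal
Difference = -87.20 − (-16.40) = -70.80 mGal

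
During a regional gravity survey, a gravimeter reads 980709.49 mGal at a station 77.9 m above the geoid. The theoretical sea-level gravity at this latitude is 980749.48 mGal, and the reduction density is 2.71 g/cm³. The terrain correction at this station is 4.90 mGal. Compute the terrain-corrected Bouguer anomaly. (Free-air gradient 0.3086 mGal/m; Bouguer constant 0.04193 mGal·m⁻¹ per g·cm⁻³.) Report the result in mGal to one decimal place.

Free-air correction = 0.3086 × 77.9 = 24.04 mGal
Free-air anomaly = 980709.49 − 980749.48 + (24.04) = -15.95 mGal
Bouguer slab correction = 0.04193 × 2.71 × 77.9 = 8.85 mGal
Simple Bouguer anomaly = -15.95 − (8.85) = -24.80 mGal
Complete Bouguer anomaly = -24.80 + 4.90 = -19.90 mGal

-19.9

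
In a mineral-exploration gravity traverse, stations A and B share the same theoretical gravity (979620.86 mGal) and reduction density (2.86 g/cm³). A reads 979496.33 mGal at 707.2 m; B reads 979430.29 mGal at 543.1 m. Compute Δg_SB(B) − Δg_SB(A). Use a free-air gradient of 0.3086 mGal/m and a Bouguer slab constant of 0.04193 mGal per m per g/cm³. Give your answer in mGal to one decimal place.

Δg_SB(A) = 979496.33 − 979620.86 + 0.3086×707.2 − 0.04193×2.86×707.2 = 8.90 mGal
Δg_SB(B) = 979430.29 − 979620.86 + 0.3086×543.1 − 0.04193×2.86×543.1 = -88.10 mGal
Difference = -88.10 − (8.90) = -97.00 mGal

-97.0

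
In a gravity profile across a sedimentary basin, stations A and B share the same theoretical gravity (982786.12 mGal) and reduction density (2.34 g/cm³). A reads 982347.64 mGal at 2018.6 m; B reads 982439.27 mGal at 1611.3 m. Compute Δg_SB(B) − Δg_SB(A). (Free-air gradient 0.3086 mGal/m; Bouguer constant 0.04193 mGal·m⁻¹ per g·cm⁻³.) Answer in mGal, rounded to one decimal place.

Δg_SB(A) = 982347.64 − 982786.12 + 0.3086×2018.6 − 0.04193×2.34×2018.6 = -13.60 mGal
Δg_SB(B) = 982439.27 − 982786.12 + 0.3086×1611.3 − 0.04193×2.34×1611.3 = -7.70 mGal
Difference = -7.70 − (-13.60) = 5.90 mGal

5.9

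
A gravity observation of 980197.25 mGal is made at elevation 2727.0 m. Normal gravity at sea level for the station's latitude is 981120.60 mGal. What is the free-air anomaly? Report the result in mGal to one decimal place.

Free-air correction = 0.3086 × 2727.0 = 841.55 mGal
Free-air anomaly = 980197.25 − 981120.60 + (841.55) = -81.80 mGal

-81.8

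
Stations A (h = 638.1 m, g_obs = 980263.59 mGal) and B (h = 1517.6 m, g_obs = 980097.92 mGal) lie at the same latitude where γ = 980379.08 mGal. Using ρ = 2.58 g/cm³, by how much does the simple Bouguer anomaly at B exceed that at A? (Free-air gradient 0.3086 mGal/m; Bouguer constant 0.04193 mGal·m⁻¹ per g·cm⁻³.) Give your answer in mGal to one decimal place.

10.6

Δg_SB(A) = 980263.59 − 980379.08 + 0.3086×638.1 − 0.04193×2.58×638.1 = 12.40 mGal
Δg_SB(B) = 980097.92 − 980379.08 + 0.3086×1517.6 − 0.04193×2.58×1517.6 = 23.00 mGal
Difference = 23.00 − (12.40) = 10.60 mGal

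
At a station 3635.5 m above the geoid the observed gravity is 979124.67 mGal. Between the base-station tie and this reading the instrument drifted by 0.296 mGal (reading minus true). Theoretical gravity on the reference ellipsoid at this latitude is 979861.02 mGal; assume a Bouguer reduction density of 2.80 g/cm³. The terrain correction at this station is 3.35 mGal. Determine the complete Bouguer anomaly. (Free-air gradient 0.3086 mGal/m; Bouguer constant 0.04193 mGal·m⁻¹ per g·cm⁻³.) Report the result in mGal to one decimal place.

Drift-corrected reading = 979124.67 − (0.296) = 979124.374 mGal
Free-air correction = 0.3086 × 3635.5 = 1121.92 mGal
Free-air anomaly = 979124.374 − 979861.02 + (1121.92) = 385.274 mGal
Bouguer slab correction = 0.04193 × 2.80 × 3635.5 = 426.82 mGal
Simple Bouguer anomaly = 385.274 − (426.82) = -41.546 mGal
Complete Bouguer anomaly = -41.546 + 3.35 = -38.196 mGal

-38.2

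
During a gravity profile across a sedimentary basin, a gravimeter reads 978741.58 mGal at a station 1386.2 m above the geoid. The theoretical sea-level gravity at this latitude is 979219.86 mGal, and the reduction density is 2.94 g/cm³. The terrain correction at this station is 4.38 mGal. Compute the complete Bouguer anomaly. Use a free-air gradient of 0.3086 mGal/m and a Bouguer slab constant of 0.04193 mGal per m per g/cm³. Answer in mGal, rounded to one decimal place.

-217.0

Free-air correction = 0.3086 × 1386.2 = 427.78 mGal
Free-air anomaly = 978741.58 − 979219.86 + (427.78) = -50.50 mGal
Bouguer slab correction = 0.04193 × 2.94 × 1386.2 = 170.88 mGal
Simple Bouguer anomaly = -50.50 − (170.88) = -221.38 mGal
Complete Bouguer anomaly = -221.38 + 4.38 = -217.00 mGal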